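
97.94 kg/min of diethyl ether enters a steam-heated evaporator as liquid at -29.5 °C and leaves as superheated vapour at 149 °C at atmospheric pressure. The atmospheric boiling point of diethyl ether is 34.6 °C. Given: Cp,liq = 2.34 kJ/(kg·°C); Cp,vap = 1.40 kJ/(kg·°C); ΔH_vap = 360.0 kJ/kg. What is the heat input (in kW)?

liquid -29.5→34.6 °C: 149.99 kJ/kg
vaporisation at 34.6 °C: 360 kJ/kg
vapour 34.6→149 °C: 160.16 kJ/kg
Δh = 149.99 + 360 + 160.16 = 670.15 kJ/kg
Q = ṁ·Δh = 97.94 kg/min × 670.15 kJ/kg = 65635 kJ/min
|Q| = 1093.9 kW

Q = 1090 kW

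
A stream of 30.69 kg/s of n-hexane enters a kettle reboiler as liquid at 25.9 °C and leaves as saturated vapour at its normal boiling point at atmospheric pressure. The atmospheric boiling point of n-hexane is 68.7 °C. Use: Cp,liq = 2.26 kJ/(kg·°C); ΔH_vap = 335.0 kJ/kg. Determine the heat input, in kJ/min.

liquid 25.9→68.7 °C: 96.728 kJ/kg
vaporisation at 68.7 °C: 335 kJ/kg
Δh = 96.728 + 335 = 431.73 kJ/kg
Q = ṁ·Δh = 30.69 kg/s × 431.73 kJ/kg = 13250 kJ/s
|Q| = 13250 kW = 794980 kJ/min

Q = 795000 kJ/min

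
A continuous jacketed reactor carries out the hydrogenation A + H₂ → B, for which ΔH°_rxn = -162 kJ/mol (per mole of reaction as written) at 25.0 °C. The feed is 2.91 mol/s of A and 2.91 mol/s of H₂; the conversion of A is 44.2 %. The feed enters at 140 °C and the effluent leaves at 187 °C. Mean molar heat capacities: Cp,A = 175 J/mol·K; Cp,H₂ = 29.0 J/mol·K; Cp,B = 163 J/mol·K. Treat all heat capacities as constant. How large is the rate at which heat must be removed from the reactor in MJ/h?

Q_out = 680 MJ/h

Extent of reaction ξ = 0.442 × 2.91 = 1.2862 mol/s
Reaction term: ξ·ΔH°_rxn = 1.2862 × -162 = -208.37 kJ/s
Sensible, feed 140→25 °C: -68.269 kJ/s
Outlet flows (mol/s): A 1.6238, H₂ 1.6238, B 1.2862
Sensible, products 25→187 °C: 87.627 kJ/s
Q = ΔH = -189.01 kJ/s = -189.01 kW
Heat removed = 680.43 MJ/h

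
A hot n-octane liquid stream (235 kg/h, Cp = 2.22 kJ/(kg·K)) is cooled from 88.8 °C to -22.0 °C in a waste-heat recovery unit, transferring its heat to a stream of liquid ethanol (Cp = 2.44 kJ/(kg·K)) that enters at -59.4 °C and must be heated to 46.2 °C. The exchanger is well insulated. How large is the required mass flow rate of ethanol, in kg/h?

ṁ_c = 224 kg/h

Heat released by hot stream: Q = 235 × 2.22 × (88.8 − -22.0) = 57804 kJ/h
Energy balance on cold side (adiabatic exchanger): Q = ṁ_c·Cp_c·(T_c,out − T_c,in)
ṁ_c = 57804 / [2.44 × (46.2 − -59.4)] = 224.34 kg/h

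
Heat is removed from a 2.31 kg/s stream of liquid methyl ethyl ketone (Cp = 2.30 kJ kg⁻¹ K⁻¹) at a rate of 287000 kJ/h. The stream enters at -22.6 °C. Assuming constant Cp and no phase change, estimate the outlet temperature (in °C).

T_out = -37.6 °C

Q = 287000 kJ/h = 79.722 kJ/s
ΔT = Q/(ṁ·Cp) = 79.722/(2.31×2.30) = 15.005 K
T_out = -22.6 − 15.005 = -37.605 °C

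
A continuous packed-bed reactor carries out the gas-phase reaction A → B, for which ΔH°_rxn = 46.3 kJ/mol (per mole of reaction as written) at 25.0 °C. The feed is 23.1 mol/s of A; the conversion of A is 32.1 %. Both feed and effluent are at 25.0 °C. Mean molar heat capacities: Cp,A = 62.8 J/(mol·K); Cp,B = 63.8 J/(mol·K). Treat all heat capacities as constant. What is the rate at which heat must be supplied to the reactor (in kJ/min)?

Q_in = 20600 kJ/min

Extent of reaction ξ = 0.321 × 23.1 = 7.4151 mol/s
Reaction term: ξ·ΔH°_rxn = 7.4151 × 46.3 = 343.32 kJ/s
Q = ΔH = 343.32 kJ/s = 343.32 kW
Heat supplied = 20599 kJ/min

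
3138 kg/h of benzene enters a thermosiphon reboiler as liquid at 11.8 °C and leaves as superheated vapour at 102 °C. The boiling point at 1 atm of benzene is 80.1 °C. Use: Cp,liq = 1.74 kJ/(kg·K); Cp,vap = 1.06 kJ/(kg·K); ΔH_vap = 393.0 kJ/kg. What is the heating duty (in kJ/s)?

liquid 11.8→80.1 °C: 118.84 kJ/kg
vaporisation at 80.1 °C: 393 kJ/kg
vapour 80.1→102 °C: 23.214 kJ/kg
Δh = 118.84 + 393 + 23.214 = 535.06 kJ/kg
Q = ṁ·Δh = 3138 kg/h × 535.06 kJ/kg = 1.679e+06 kJ/h
|Q| = 466.39 kW

Q = 466 kJ/s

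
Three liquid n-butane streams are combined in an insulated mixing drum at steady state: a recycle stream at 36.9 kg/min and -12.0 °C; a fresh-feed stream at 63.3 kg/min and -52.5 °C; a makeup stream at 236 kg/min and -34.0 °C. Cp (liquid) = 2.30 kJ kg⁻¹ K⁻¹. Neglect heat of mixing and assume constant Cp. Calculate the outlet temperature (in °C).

T_out = -35.1 °C

Energy balance with Q = 0: Σ ṁᵢCp,ᵢ(T_out − Tᵢ) = 0
T_out = Σ ṁᵢCp,ᵢTᵢ / Σ ṁᵢCp,ᵢ
      = -27117 / 773.26 = -35.069 °C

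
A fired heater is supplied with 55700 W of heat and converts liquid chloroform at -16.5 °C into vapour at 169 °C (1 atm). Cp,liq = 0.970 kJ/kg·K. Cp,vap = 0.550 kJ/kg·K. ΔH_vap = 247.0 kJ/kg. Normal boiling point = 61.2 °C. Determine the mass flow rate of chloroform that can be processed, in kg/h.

Δh = 0.970×(61.2−-16.5) + 247.0 + 0.550×(169−61.2) = 381.66 kJ/kg
Q = 55700 W = 55.7 kJ/s = 200520 kJ/h
ṁ = Q/Δh = 200520 / 381.66 = 525.39 kg/h

ṁ = 525 kg/h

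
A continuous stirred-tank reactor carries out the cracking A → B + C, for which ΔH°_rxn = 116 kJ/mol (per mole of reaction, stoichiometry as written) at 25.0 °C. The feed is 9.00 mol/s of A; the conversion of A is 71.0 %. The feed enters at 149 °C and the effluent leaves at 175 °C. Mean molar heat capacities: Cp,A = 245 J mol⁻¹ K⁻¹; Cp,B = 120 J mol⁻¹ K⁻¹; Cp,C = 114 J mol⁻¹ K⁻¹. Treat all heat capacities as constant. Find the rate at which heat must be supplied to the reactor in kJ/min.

Extent of reaction ξ = 0.710 × 9.00 = 6.39 mol/s
Reaction term: ξ·ΔH°_rxn = 6.39 × 116 = 741.24 kJ/s
Sensible, feed 149→25 °C: -273.42 kJ/s
Outlet flows (mol/s): A 2.61, B 6.39, C 6.39
Sensible, products 25→175 °C: 320.21 kJ/s
Q = ΔH = 788.03 kJ/s = 788.03 kW
Heat supplied = 47282 kJ/min

Q_in = 47300 kJ/min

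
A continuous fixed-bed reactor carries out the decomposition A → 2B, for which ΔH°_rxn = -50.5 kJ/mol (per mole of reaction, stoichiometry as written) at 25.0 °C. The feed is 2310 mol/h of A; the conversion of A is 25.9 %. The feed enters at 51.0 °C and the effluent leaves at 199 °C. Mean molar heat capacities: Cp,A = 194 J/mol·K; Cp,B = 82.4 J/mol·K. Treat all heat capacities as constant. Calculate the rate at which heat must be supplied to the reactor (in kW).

Q_in = 9.19 kW

Extent of reaction ξ = 0.259 × 2310 = 598.29 mol/h
Reaction term: ξ·ΔH°_rxn = 598.29 × -50.5 = -30214 kJ/h
Sensible, feed 51.0→25 °C: -11652 kJ/h
Outlet flows (mol/h): A 1711.7, B 1196.6
Sensible, products 25→199 °C: 74937 kJ/h
Q = ΔH = 33071 kJ/h = 9.1865 kW
Heat supplied = 9.1865 kW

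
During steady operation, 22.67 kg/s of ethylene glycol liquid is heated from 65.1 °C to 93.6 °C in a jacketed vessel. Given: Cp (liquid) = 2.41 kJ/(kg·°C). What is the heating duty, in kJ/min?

Q = 93400 kJ/min

Q = ṁ·Cp·ΔT = 22.67 × 2.41 × (93.6 − 65.1) = 1557.1 kJ/s
Heating duty = 93425 kJ/min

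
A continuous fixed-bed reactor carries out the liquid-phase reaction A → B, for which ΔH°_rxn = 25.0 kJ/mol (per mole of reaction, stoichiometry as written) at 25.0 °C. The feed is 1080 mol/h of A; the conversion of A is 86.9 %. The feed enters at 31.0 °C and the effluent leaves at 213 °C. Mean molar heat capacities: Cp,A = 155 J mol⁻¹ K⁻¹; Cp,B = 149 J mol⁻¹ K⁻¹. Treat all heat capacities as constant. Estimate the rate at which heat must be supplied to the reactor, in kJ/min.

Q_in = 881 kJ/min

Extent of reaction ξ = 0.869 × 1080 = 938.52 mol/h
Reaction term: ξ·ΔH°_rxn = 938.52 × 25.0 = 23463 kJ/h
Sensible, feed 31.0→25 °C: -1004.4 kJ/h
Outlet flows (mol/h): A 141.48, B 938.52
Sensible, products 25→213 °C: 30413 kJ/h
Q = ΔH = 52871 kJ/h = 14.686 kW
Heat supplied = 881.19 kJ/min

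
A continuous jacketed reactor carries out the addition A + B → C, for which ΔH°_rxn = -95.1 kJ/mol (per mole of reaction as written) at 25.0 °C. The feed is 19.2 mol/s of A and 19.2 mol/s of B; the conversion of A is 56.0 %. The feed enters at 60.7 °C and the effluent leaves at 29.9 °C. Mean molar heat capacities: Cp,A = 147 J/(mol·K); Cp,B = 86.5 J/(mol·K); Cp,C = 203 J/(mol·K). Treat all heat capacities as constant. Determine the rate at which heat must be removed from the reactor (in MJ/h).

Q_out = 4180 MJ/h

Extent of reaction ξ = 0.560 × 19.2 = 10.752 mol/s
Reaction term: ξ·ΔH°_rxn = 10.752 × -95.1 = -1022.5 kJ/s
Sensible, feed 60.7→25 °C: -160.05 kJ/s
Outlet flows (mol/s): A 8.448, B 8.448, C 10.752
Sensible, products 25→29.9 °C: 20.361 kJ/s
Q = ΔH = -1162.2 kJ/s = -1162.2 kW
Heat removed = 4183.9 MJ/h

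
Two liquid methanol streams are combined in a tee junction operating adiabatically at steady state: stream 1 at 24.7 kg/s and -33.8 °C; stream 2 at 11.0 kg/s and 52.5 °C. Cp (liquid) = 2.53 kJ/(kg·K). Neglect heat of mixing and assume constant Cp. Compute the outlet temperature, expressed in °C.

T_out = -7.21 °C

Energy balance with Q = 0: Σ ṁᵢCp,ᵢ(T_out − Tᵢ) = 0
Σ ṁᵢCp,ᵢTᵢ = 24.7×2.53×-33.8 + 11.0×2.53×52.5 = -651.12
Σ ṁᵢCp,ᵢ = 24.7×2.53 + 11.0×2.53 = 90.321
T_out = -651.12 / 90.321 = -7.209 °C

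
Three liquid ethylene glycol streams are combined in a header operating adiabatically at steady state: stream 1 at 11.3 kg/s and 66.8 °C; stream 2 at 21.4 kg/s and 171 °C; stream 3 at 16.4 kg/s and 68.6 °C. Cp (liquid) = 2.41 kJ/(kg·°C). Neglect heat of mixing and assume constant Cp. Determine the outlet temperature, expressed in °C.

Adiabatic, steady state ⇒ Σ ṁᵢCp,ᵢ(T_out − Tᵢ) = 0
T_out = Σ ṁᵢCp,ᵢTᵢ / Σ ṁᵢCp,ᵢ
      = 13350 / 118.33 = 112.82 °C

T_out = 113 °C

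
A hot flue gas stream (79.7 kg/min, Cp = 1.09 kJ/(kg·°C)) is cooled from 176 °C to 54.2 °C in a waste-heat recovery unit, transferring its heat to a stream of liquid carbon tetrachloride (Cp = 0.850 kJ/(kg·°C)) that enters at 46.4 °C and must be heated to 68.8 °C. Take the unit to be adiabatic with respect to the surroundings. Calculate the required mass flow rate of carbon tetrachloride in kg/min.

ṁ_c = 556 kg/min

Heat released by hot stream: Q = 79.7 × 1.09 × (176 − 54.2) = 10581 kJ/min
Energy balance on cold side (adiabatic exchanger): Q = ṁ_c·Cp_c·(T_c,out − T_c,in)
ṁ_c = 10581 / [0.850 × (68.8 − 46.4)] = 555.73 kg/min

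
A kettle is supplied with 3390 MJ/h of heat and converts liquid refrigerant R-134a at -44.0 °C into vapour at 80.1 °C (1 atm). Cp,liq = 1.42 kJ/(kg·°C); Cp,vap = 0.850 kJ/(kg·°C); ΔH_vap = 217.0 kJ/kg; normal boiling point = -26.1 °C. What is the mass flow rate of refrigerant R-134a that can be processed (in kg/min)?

ṁ = 170 kg/min

Δh = 1.42×(-26.1−-44.0) + 217.0 + 0.850×(80.1−-26.1) = 332.69 kJ/kg
Q = 3390 MJ/h = 941.67 kJ/s = 56500 kJ/min
ṁ = Q/Δh = 56500 / 332.69 = 169.83 kg/min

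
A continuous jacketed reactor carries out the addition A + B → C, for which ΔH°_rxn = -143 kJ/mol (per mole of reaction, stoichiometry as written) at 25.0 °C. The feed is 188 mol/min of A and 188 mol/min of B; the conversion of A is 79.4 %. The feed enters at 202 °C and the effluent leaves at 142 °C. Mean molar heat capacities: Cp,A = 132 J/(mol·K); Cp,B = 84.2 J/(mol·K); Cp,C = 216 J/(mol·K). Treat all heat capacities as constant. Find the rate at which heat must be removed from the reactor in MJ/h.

Extent of reaction ξ = 0.794 × 188 = 149.27 mol/min
Reaction term: ξ·ΔH°_rxn = 149.27 × -143 = -21346 kJ/min
Sensible, feed 202→25 °C: -7194.3 kJ/min
Outlet flows (mol/min): A 38.728, B 38.728, C 149.27
Sensible, products 25→142 °C: 4752 kJ/min
Q = ΔH = -23788 kJ/min = -396.47 kW
Heat removed = 1427.3 MJ/h

Q_out = 1430 MJ/h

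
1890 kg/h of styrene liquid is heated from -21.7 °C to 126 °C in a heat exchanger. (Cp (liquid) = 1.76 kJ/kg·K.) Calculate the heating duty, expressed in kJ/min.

Q = 8190 kJ/min

Q = ṁ·Cp·ΔT = 1890 × 1.76 × (126 − -21.7) = 491310 kJ/h
Converting: 491310 / 3600 s = 136.47 kW
Heating duty = 8188.5 kJ/min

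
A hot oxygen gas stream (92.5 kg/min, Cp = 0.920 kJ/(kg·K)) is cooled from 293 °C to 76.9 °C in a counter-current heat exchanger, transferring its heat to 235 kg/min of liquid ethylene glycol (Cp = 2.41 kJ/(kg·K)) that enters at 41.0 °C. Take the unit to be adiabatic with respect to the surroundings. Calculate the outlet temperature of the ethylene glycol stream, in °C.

Heat released by hot stream: Q = 92.5 × 0.920 × (293 − 76.9) = 18390 kJ/min
Energy balance on cold side (adiabatic exchanger): Q = ṁ_c·Cp_c·(T_c,out − T_c,in)
T_c,out = 41.0 + 18390/(235 × 2.41) = 73.471 °C

T_c,out = 73.5 °C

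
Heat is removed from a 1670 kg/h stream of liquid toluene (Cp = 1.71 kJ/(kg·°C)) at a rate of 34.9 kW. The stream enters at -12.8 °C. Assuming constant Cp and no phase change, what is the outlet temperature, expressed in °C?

T_out = -56.8 °C

Q = 34.9 kW = 125640 kJ/h
ΔT = Q/(ṁ·Cp) = 125640/(1670×1.71) = 43.996 K
T_out = -12.8 − 43.996 = -56.796 °C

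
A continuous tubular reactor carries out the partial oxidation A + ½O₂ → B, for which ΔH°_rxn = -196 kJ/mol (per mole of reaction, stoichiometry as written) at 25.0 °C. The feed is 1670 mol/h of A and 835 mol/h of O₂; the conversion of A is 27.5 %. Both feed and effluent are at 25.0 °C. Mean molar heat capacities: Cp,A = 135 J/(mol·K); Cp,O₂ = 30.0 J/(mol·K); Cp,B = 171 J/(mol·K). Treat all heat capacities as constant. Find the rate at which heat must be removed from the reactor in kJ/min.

Extent of reaction ξ = 0.275 × 1670 = 459.25 mol/h
Reaction term: ξ·ΔH°_rxn = 459.25 × -196 = -90013 kJ/h
Q = ΔH = -90013 kJ/h = -25.004 kW
Heat removed = 1500.2 kJ/min

Q_out = 1500 kJ/min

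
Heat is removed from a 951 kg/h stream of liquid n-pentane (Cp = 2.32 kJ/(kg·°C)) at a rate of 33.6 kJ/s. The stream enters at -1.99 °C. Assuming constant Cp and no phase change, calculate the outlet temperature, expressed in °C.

T_out = -56.8 °C

Q = 33.6 kJ/s = 120960 kJ/h
ΔT = Q/(ṁ·Cp) = 120960/(951×2.32) = 54.824 K
T_out = -1.99 − 54.824 = -56.814 °C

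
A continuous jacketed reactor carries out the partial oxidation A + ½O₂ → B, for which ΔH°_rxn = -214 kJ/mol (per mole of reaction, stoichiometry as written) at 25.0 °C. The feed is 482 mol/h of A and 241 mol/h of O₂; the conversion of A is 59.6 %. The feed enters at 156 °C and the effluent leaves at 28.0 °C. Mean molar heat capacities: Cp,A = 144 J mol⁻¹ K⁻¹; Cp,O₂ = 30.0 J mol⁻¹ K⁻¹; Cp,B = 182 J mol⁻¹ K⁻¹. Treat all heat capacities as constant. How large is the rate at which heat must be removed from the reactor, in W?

Extent of reaction ξ = 0.596 × 482 = 287.27 mol/h
Reaction term: ξ·ΔH°_rxn = 287.27 × -214 = -61476 kJ/h
Sensible, feed 156→25 °C: -10040 kJ/h
Outlet flows (mol/h): A 194.73, O₂ 97.364, B 287.27
Sensible, products 25→28.0 °C: 249.74 kJ/h
Q = ΔH = -71266 kJ/h = -19.796 kW
Heat removed = 19796 W

Q_out = 19800 W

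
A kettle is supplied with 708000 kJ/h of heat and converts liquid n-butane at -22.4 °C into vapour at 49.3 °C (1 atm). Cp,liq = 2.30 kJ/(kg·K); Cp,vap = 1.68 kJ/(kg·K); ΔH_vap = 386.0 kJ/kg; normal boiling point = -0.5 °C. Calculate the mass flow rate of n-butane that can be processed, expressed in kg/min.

Δh = 2.30×(-0.5−-22.4) + 386.0 + 1.68×(49.3−-0.5) = 520.03 kJ/kg
Q = 708000 kJ/h = 196.67 kJ/s = 11800 kJ/min
ṁ = Q/Δh = 11800 / 520.03 = 22.691 kg/min

ṁ = 22.7 kg/min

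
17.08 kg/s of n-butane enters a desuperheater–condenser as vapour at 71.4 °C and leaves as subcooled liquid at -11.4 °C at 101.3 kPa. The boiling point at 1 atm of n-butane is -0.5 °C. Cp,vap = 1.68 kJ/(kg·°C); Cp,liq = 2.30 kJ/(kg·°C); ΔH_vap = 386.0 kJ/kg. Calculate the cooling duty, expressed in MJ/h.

vapour 71.4→-0.5 °C: -120.79 kJ/kg
condensation at -0.5 °C: -386 kJ/kg
liquid -0.5→-11.4 °C: -25.07 kJ/kg
Δh = -120.79 + -386 + -25.07 = -531.86 kJ/kg
Q = ṁ·Δh = 17.08 kg/s × -531.86 kJ/kg = -9084.2 kJ/s
|Q| = 9084.2 kW = 32703 MJ/h

Q_c = 32700 MJ/h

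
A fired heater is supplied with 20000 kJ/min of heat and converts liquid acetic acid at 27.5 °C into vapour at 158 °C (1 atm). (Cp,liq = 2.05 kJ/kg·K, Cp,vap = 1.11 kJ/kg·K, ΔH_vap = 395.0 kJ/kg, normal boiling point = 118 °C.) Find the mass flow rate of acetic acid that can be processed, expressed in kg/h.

Δh = 2.05×(118−27.5) + 395.0 + 1.11×(158−118) = 624.92 kJ/kg
Q = 20000 kJ/min = 333.33 kJ/s = 1.2e+06 kJ/h
ṁ = Q/Δh = 1.2e+06 / 624.92 = 1920.2 kg/h

ṁ = 1920 kg/h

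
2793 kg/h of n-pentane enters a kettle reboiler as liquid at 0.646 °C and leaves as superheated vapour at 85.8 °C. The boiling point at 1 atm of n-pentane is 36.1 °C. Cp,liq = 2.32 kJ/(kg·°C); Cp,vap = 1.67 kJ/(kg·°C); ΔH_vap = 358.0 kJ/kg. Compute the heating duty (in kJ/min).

liquid 0.646→36.1 °C: 82.253 kJ/kg
vaporisation at 36.1 °C: 358 kJ/kg
vapour 36.1→85.8 °C: 82.999 kJ/kg
Δh = 82.253 + 358 + 82.999 = 523.25 kJ/kg
Q = ṁ·Δh = 2793 kg/h × 523.25 kJ/kg = 1.4614e+06 kJ/h
|Q| = 405.96 kW = 24357 kJ/min

Q = 24400 kJ/min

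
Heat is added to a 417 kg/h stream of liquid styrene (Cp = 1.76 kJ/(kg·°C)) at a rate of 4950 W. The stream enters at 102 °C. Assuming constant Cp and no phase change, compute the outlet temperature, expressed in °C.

Q = 4950 W = 17820 kJ/h
ΔT = Q/(ṁ·Cp) = 17820/(417×1.76) = 24.281 K
T_out = 102 + 24.281 = 126.28 °C

T_out = 126 °C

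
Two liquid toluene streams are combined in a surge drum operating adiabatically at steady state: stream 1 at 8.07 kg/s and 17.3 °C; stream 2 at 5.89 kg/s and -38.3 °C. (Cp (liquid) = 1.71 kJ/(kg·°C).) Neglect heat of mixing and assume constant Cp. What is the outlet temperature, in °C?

Energy balance with Q = 0: Σ ṁᵢCp,ᵢ(T_out − Tᵢ) = 0
T_out = Σ ṁᵢCp,ᵢTᵢ / Σ ṁᵢCp,ᵢ
      = -147.02 / 23.872 = -6.1587 °C

T_out = -6.16 °C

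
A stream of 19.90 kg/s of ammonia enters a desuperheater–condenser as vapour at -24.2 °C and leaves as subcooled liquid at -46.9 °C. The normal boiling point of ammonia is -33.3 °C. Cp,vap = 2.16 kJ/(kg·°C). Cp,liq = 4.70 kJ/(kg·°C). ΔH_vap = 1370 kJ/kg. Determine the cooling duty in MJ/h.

vapour -24.2→-33.3 °C: -19.656 kJ/kg
condensation at -33.3 °C: -1370 kJ/kg
liquid -33.3→-46.9 °C: -63.92 kJ/kg
Δh = -19.656 + -1370 + -63.92 = -1453.6 kJ/kg
Q = ṁ·Δh = 19.90 kg/s × -1453.6 kJ/kg = -28926 kJ/s
|Q| = 28926 kW = 104130 MJ/h

Q_c = 104000 MJ/h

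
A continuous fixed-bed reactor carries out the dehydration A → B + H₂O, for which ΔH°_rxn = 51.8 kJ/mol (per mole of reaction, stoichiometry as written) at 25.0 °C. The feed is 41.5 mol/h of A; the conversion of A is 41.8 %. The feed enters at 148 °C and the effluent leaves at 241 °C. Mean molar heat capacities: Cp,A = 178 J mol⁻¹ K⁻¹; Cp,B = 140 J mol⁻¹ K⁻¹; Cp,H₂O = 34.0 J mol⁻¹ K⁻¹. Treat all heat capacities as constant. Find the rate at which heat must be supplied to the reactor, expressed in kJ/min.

Q_in = 26.2 kJ/min

Extent of reaction ξ = 0.418 × 41.5 = 17.347 mol/h
Reaction term: ξ·ΔH°_rxn = 17.347 × 51.8 = 898.57 kJ/h
Sensible, feed 148→25 °C: -908.6 kJ/h
Outlet flows (mol/h): A 24.153, B 17.347, H₂O 17.347
Sensible, products 25→241 °C: 1580.6 kJ/h
Q = ΔH = 1570.6 kJ/h = 0.43627 kW
Heat supplied = 26.176 kJ/min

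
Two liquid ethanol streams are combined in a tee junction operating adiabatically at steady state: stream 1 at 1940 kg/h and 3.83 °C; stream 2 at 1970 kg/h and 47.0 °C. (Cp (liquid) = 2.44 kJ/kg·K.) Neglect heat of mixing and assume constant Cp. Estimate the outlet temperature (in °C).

No heat crosses the boundary, so H_out = H_in.
T_out = Σ ṁᵢCp,ᵢTᵢ / Σ ṁᵢCp,ᵢ
      = 244050 / 9540.4 = 25.581 °C

T_out = 25.6 °C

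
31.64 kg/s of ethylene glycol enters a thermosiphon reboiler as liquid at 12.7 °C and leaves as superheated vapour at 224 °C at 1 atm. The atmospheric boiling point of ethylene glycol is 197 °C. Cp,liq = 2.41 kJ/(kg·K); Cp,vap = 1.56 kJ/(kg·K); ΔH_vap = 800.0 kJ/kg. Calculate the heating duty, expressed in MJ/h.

liquid 12.7→197 °C: 444.16 kJ/kg
vaporisation at 197 °C: 800 kJ/kg
vapour 197→224 °C: 42.12 kJ/kg
Δh = 444.16 + 800 + 42.12 = 1286.3 kJ/kg
Q = ṁ·Δh = 31.64 kg/s × 1286.3 kJ/kg = 40698 kJ/s
|Q| = 40698 kW = 146510 MJ/h

Q = 147000 MJ/h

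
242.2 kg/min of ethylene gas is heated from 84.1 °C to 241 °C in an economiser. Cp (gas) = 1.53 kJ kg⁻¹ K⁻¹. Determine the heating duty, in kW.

Q = ṁ·Cp·ΔT = 242.2 × 1.53 × (241 − 84.1) = 58142 kJ/min
Converting: 58142 / 60 s = 969.03 kW

Q = 969 kW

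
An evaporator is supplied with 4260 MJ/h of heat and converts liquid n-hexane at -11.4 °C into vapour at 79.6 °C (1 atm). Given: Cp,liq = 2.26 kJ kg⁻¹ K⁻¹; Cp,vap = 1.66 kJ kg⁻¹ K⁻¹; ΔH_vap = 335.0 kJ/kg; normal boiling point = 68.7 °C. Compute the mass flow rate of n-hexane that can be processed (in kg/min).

ṁ = 133 kg/min

Δh = 2.26×(68.7−-11.4) + 335.0 + 1.66×(79.6−68.7) = 534.12 kJ/kg
Q = 4260 MJ/h = 1183.3 kJ/s = 71000 kJ/min
ṁ = Q/Δh = 71000 / 534.12 = 132.93 kg/min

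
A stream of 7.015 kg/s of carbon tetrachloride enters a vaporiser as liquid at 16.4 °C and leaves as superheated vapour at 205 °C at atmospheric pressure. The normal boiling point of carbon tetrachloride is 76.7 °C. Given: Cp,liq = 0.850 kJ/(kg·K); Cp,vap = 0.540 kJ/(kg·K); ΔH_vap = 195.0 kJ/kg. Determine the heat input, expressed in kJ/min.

liquid 16.4→76.7 °C: 51.255 kJ/kg
vaporisation at 76.7 °C: 195 kJ/kg
vapour 76.7→205 °C: 69.282 kJ/kg
Δh = 51.255 + 195 + 69.282 = 315.54 kJ/kg
Q = ṁ·Δh = 7.015 kg/s × 315.54 kJ/kg = 2213.5 kJ/s
|Q| = 2213.5 kW = 132810 kJ/min

Q = 133000 kJ/min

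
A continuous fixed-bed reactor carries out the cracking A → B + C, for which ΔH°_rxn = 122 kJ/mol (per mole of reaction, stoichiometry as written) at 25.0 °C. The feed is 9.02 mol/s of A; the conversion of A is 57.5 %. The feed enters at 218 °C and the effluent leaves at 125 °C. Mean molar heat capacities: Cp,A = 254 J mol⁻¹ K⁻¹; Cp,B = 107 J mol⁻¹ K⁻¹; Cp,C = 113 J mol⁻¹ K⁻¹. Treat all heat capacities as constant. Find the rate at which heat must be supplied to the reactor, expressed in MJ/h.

Extent of reaction ξ = 0.575 × 9.02 = 5.1865 mol/s
Reaction term: ξ·ΔH°_rxn = 5.1865 × 122 = 632.75 kJ/s
Sensible, feed 218→25 °C: -442.18 kJ/s
Outlet flows (mol/s): A 3.8335, B 5.1865, C 5.1865
Sensible, products 25→125 °C: 211.47 kJ/s
Q = ΔH = 402.05 kJ/s = 402.05 kW
Heat supplied = 1447.4 MJ/h

Q_in = 1450 MJ/h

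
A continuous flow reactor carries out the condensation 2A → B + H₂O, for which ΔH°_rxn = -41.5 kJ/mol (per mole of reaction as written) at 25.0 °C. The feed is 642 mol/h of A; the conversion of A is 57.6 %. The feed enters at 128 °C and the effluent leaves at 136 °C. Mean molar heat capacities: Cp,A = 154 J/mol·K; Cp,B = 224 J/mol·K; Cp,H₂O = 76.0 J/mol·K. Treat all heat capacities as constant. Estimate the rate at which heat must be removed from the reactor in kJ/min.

Q_out = 117 kJ/min

Extent of reaction ξ = 0.576 × 642 / 2 = 184.9 mol/h
Reaction term: ξ·ΔH°_rxn = 184.9 × -41.5 = -7673.2 kJ/h
Sensible, feed 128→25 °C: -10183 kJ/h
Outlet flows (mol/h): A 272.21, B 184.9, H₂O 184.9
Sensible, products 25→136 °C: 10810 kJ/h
Q = ΔH = -7046.4 kJ/h = -1.9573 kW
Heat removed = 117.44 kJ/min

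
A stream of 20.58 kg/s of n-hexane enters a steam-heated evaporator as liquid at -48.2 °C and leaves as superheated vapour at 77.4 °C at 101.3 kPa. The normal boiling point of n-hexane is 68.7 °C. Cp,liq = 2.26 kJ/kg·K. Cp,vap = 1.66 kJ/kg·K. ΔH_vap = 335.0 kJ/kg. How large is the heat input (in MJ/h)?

liquid -48.2→68.7 °C: 264.19 kJ/kg
vaporisation at 68.7 °C: 335 kJ/kg
vapour 68.7→77.4 °C: 14.442 kJ/kg
Δh = 264.19 + 335 + 14.442 = 613.64 kJ/kg
Q = ṁ·Δh = 20.58 kg/s × 613.64 kJ/kg = 12629 kJ/s
|Q| = 12629 kW = 45463 MJ/h

Q = 45500 MJ/h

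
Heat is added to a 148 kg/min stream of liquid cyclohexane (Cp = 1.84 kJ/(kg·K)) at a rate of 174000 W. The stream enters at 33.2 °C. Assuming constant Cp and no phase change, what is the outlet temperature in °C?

T_out = 71.5 °C

Q = 174000 W = 10440 kJ/min
ΔT = Q/(ṁ·Cp) = 10440/(148×1.84) = 38.337 K
T_out = 33.2 + 38.337 = 71.537 °C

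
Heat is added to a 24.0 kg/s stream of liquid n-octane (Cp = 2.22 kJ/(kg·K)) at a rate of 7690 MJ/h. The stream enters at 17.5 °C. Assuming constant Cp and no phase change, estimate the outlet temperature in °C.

T_out = 57.6 °C

Q = 7690 MJ/h = 2136.1 kJ/s
ΔT = Q/(ṁ·Cp) = 2136.1/(24.0×2.22) = 40.092 K
T_out = 17.5 + 40.092 = 57.592 °C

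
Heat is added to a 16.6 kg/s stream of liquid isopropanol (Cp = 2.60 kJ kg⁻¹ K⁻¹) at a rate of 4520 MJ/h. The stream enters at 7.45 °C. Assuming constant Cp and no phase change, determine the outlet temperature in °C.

T_out = 36.5 °C

Q = 4520 MJ/h = 1255.6 kJ/s
ΔT = Q/(ṁ·Cp) = 1255.6/(16.6×2.60) = 29.091 K
T_out = 7.45 + 29.091 = 36.541 °C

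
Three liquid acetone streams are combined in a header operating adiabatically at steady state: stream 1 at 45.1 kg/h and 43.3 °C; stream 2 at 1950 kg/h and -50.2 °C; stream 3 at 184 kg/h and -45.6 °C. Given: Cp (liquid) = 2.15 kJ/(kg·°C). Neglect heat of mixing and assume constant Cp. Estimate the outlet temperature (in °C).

T_out = -47.9 °C

Energy balance with Q = 0: Σ ṁᵢCp,ᵢ(T_out − Tᵢ) = 0
T_out = Σ ṁᵢCp,ᵢTᵢ / Σ ṁᵢCp,ᵢ
      = -224300 / 4685.1 = -47.876 °C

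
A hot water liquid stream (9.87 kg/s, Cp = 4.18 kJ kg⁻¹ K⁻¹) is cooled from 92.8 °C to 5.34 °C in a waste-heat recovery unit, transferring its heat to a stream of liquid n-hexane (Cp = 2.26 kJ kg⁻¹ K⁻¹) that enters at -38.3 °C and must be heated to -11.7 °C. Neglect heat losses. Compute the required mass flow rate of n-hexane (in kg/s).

Heat released by hot stream: Q = 9.87 × 4.18 × (92.8 − 5.34) = 3608.3 kJ/s
Energy balance on cold side (adiabatic exchanger): Q = ṁ_c·Cp_c·(T_c,out − T_c,in)
ṁ_c = 3608.3 / [2.26 × (-11.7 − -38.3)] = 60.022 kg/s

ṁ_c = 60.0 kg/s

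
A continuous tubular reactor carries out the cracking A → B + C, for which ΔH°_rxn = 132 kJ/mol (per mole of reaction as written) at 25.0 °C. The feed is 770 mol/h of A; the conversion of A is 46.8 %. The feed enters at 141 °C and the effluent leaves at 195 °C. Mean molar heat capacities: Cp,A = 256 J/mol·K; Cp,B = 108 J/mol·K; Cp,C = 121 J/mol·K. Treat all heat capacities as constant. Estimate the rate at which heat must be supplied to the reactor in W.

Extent of reaction ξ = 0.468 × 770 = 360.36 mol/h
Reaction term: ξ·ΔH°_rxn = 360.36 × 132 = 47568 kJ/h
Sensible, feed 141→25 °C: -22866 kJ/h
Outlet flows (mol/h): A 409.64, B 360.36, C 360.36
Sensible, products 25→195 °C: 31856 kJ/h
Q = ΔH = 56558 kJ/h = 15.711 kW
Heat supplied = 15711 W

Q_in = 15700 W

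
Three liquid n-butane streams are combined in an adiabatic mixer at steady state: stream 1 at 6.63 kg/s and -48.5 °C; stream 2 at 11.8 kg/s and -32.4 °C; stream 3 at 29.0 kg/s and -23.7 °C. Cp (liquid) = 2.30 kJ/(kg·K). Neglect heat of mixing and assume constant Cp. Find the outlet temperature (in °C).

Energy balance with Q = 0: Σ ṁᵢCp,ᵢ(T_out − Tᵢ) = 0
T_out = Σ ṁᵢCp,ᵢTᵢ / Σ ṁᵢCp,ᵢ
      = -3199.7 / 109.09 = -29.331 °C

T_out = -29.3 °C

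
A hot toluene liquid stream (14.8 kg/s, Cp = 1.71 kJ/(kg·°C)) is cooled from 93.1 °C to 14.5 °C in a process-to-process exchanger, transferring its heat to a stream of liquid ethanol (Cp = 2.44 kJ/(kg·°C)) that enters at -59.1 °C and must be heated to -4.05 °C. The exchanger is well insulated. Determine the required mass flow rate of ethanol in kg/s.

ṁ_c = 14.8 kg/s

Heat released by hot stream: Q = 14.8 × 1.71 × (93.1 − 14.5) = 1989.2 kJ/s
Energy balance on cold side (adiabatic exchanger): Q = ṁ_c·Cp_c·(T_c,out − T_c,in)
ṁ_c = 1989.2 / [2.44 × (-4.05 − -59.1)] = 14.809 kg/s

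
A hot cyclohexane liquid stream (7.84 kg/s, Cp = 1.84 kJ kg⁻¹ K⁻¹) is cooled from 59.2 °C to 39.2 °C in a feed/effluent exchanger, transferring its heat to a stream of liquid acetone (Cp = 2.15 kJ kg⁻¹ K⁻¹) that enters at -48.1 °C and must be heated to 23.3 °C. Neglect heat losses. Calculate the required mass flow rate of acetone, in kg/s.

ṁ_c = 1.88 kg/s

Heat released by hot stream: Q = 7.84 × 1.84 × (59.2 − 39.2) = 288.51 kJ/s
Energy balance on cold side (adiabatic exchanger): Q = ṁ_c·Cp_c·(T_c,out − T_c,in)
ṁ_c = 288.51 / [2.15 × (23.3 − -48.1)] = 1.8794 kg/s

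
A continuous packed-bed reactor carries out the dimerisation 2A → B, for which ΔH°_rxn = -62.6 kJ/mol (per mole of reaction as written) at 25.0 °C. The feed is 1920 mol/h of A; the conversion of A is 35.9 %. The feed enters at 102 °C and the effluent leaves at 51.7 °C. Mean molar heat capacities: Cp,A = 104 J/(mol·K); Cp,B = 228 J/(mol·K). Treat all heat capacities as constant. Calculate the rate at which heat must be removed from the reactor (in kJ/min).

Q_out = 524 kJ/min

Extent of reaction ξ = 0.359 × 1920 / 2 = 344.64 mol/h
Reaction term: ξ·ΔH°_rxn = 344.64 × -62.6 = -21574 kJ/h
Sensible, feed 102→25 °C: -15375 kJ/h
Outlet flows (mol/h): A 1230.7, B 344.64
Sensible, products 25→51.7 °C: 5515.5 kJ/h
Q = ΔH = -31434 kJ/h = -8.7318 kW
Heat removed = 523.91 kJ/min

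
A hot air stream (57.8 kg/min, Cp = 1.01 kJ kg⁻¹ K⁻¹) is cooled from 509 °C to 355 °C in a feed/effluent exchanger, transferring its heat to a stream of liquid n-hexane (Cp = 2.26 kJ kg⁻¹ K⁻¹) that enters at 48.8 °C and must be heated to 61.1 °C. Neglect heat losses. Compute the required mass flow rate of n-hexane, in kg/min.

ṁ_c = 323 kg/min

Heat released by hot stream: Q = 57.8 × 1.01 × (509 − 355) = 8990.2 kJ/min
Energy balance on cold side (adiabatic exchanger): Q = ṁ_c·Cp_c·(T_c,out − T_c,in)
ṁ_c = 8990.2 / [2.26 × (61.1 − 48.8)] = 323.41 kg/min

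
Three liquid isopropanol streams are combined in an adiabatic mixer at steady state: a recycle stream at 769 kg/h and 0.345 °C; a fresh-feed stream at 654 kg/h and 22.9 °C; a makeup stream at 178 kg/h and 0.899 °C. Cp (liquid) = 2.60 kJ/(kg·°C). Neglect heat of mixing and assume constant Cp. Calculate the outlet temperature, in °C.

Adiabatic, steady state ⇒ Σ ṁᵢCp,ᵢ(T_out − Tᵢ) = 0
Σ ṁᵢCp,ᵢTᵢ = 769×2.60×0.345 + 654×2.60×22.9 + 178×2.60×0.899 = 40045
Σ ṁᵢCp,ᵢ = 769×2.60 + 654×2.60 + 178×2.60 = 4162.6
T_out = 40045 / 4162.6 = 9.6202 °C

T_out = 9.62 °C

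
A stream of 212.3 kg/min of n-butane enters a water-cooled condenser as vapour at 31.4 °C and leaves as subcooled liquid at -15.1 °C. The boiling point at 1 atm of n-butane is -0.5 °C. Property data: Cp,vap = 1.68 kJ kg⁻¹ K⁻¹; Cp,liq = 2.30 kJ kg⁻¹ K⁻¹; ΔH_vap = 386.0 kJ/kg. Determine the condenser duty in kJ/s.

vapour 31.4→-0.5 °C: -53.592 kJ/kg
condensation at -0.5 °C: -386 kJ/kg
liquid -0.5→-15.1 °C: -33.58 kJ/kg
Δh = -53.592 + -386 + -33.58 = -473.17 kJ/kg
Q = ṁ·Δh = 212.3 kg/min × -473.17 kJ/kg = -100450 kJ/min
|Q| = 1674.2 kW

Q_c = 1670 kJ/s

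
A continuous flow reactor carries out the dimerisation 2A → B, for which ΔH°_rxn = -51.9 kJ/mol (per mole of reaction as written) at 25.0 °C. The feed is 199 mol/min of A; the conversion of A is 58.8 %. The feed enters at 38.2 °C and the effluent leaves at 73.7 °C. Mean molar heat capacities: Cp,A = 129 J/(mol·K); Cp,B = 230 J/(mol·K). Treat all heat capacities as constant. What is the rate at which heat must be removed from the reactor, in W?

Q_out = 36700 W

Extent of reaction ξ = 0.588 × 199 / 2 = 58.506 mol/min
Reaction term: ξ·ΔH°_rxn = 58.506 × -51.9 = -3036.5 kJ/min
Sensible, feed 38.2→25 °C: -338.86 kJ/min
Outlet flows (mol/min): A 81.988, B 58.506
Sensible, products 25→73.7 °C: 1170.4 kJ/min
Q = ΔH = -2204.9 kJ/min = -36.749 kW
Heat removed = 36749 W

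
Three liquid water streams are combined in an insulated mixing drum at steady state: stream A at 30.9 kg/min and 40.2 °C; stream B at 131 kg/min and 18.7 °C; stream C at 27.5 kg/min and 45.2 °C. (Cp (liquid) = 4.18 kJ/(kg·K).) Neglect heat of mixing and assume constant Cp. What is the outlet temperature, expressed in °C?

Adiabatic, steady state ⇒ Σ ṁᵢCp,ᵢ(T_out − Tᵢ) = 0
Σ ṁᵢCp,ᵢTᵢ = 30.9×4.18×40.2 + 131×4.18×18.7 + 27.5×4.18×45.2 = 20628
Σ ṁᵢCp,ᵢ = 30.9×4.18 + 131×4.18 + 27.5×4.18 = 791.69
T_out = 20628 / 791.69 = 26.055 °C

T_out = 26.1 °C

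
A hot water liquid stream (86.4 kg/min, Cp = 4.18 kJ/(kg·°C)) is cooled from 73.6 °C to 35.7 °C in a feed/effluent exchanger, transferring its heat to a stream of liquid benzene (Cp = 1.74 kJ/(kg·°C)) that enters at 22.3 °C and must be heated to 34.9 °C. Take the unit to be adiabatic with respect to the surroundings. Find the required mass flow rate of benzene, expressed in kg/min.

Heat released by hot stream: Q = 86.4 × 4.18 × (73.6 − 35.7) = 13688 kJ/min
Energy balance on cold side (adiabatic exchanger): Q = ṁ_c·Cp_c·(T_c,out − T_c,in)
ṁ_c = 13688 / [1.74 × (34.9 − 22.3)] = 624.32 kg/min

ṁ_c = 624 kg/min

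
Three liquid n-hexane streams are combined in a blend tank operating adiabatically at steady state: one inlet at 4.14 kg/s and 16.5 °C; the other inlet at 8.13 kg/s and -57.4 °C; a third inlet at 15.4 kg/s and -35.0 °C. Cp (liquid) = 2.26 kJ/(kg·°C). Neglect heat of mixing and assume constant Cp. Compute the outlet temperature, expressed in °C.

Adiabatic, steady state ⇒ Σ ṁᵢCp,ᵢ(T_out − Tᵢ) = 0
Σ ṁᵢCp,ᵢTᵢ = 4.14×2.26×16.5 + 8.13×2.26×-57.4 + 15.4×2.26×-35.0 = -2118.4
Σ ṁᵢCp,ᵢ = 4.14×2.26 + 8.13×2.26 + 15.4×2.26 = 62.534
T_out = -2118.4 / 62.534 = -33.876 °C

T_out = -33.9 °C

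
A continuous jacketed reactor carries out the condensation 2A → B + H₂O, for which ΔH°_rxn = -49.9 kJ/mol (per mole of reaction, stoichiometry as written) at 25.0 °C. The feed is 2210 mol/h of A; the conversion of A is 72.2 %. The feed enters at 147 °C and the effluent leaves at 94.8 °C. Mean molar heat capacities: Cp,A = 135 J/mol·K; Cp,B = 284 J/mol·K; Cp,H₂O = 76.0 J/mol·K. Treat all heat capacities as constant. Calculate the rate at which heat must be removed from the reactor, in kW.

Extent of reaction ξ = 0.722 × 2210 / 2 = 797.81 mol/h
Reaction term: ξ·ΔH°_rxn = 797.81 × -49.9 = -39811 kJ/h
Sensible, feed 147→25 °C: -36399 kJ/h
Outlet flows (mol/h): A 614.38, B 797.81, H₂O 797.81
Sensible, products 25→94.8 °C: 25837 kJ/h
Q = ΔH = -50373 kJ/h = -13.992 kW
Heat removed = 13.992 kW

Q_out = 14.0 kW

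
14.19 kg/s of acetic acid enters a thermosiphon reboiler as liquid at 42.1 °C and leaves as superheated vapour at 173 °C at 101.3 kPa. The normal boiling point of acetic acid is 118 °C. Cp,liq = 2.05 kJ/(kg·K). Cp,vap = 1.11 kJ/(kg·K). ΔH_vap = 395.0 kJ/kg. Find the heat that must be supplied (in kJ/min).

liquid 42.1→118 °C: 155.59 kJ/kg
vaporisation at 118 °C: 395 kJ/kg
vapour 118→173 °C: 61.05 kJ/kg
Δh = 155.59 + 395 + 61.05 = 611.64 kJ/kg
Q = ṁ·Δh = 14.19 kg/s × 611.64 kJ/kg = 8679.2 kJ/s
|Q| = 8679.2 kW = 520750 kJ/min

Q = 521000 kJ/min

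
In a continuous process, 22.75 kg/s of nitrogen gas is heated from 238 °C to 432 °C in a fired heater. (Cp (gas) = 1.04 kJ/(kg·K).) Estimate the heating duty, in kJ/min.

Q = 275000 kJ/min

Q = ṁ·Cp·ΔT = 22.75 × 1.04 × (432 − 238) = 4590 kJ/s
Heating duty = 275400 kJ/min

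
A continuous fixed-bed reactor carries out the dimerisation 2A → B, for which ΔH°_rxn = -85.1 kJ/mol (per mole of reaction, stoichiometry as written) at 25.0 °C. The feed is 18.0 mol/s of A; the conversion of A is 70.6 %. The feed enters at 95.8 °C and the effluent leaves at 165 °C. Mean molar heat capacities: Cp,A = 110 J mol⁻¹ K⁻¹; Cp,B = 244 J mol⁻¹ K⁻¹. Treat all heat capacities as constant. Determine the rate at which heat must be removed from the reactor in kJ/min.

Extent of reaction ξ = 0.706 × 18.0 / 2 = 6.354 mol/s
Reaction term: ξ·ΔH°_rxn = 6.354 × -85.1 = -540.73 kJ/s
Sensible, feed 95.8→25 °C: -140.18 kJ/s
Outlet flows (mol/s): A 5.292, B 6.354
Sensible, products 25→165 °C: 298.55 kJ/s
Q = ΔH = -382.36 kJ/s = -382.36 kW
Heat removed = 22942 kJ/min

Q_out = 22900 kJ/min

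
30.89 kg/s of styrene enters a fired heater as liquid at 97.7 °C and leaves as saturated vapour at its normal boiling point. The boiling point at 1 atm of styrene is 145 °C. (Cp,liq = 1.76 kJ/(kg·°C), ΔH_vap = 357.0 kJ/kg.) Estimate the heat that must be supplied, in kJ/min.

Q = 816000 kJ/min

liquid 97.7→145 °C: 83.248 kJ/kg
vaporisation at 145 °C: 357 kJ/kg
Δh = 83.248 + 357 = 440.25 kJ/kg
Q = ṁ·Δh = 30.89 kg/s × 440.25 kJ/kg = 13599 kJ/s
|Q| = 13599 kW = 815960 kJ/min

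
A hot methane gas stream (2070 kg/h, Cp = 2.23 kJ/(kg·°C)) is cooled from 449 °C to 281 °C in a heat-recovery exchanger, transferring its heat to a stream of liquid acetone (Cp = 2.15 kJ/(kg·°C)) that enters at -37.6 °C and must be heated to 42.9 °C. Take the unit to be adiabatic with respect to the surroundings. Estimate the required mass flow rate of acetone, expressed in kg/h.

ṁ_c = 4480 kg/h

Heat released by hot stream: Q = 2070 × 2.23 × (449 − 281) = 775500 kJ/h
Energy balance on cold side (adiabatic exchanger): Q = ṁ_c·Cp_c·(T_c,out − T_c,in)
ṁ_c = 775500 / [2.15 × (42.9 − -37.6)] = 4480.7 kg/h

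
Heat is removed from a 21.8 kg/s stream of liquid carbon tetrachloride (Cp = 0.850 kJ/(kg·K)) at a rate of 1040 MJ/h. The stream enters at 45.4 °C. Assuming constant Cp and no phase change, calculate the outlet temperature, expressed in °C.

T_out = 29.8 °C

Q = 1040 MJ/h = 288.89 kJ/s
ΔT = Q/(ṁ·Cp) = 288.89/(21.8×0.850) = 15.59 K
T_out = 45.4 − 15.59 = 29.81 °C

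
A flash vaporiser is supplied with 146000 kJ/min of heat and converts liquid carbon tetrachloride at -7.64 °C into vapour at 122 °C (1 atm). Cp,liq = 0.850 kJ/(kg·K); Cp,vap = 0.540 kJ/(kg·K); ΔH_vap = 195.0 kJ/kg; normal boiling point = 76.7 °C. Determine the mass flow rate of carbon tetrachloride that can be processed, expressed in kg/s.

ṁ = 8.36 kg/s

Δh = 0.850×(76.7−-7.64) + 195.0 + 0.540×(122−76.7) = 291.15 kJ/kg
Q = 146000 kJ/min = 2433.3 kJ/s = 2433.3 kJ/s
ṁ = Q/Δh = 2433.3 / 291.15 = 8.3576 kg/s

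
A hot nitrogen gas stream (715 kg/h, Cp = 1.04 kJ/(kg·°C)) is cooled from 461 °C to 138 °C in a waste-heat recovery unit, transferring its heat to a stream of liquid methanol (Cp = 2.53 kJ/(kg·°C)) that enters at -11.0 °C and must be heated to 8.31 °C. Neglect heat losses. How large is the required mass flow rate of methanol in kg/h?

Heat released by hot stream: Q = 715 × 1.04 × (461 − 138) = 240180 kJ/h
Energy balance on cold side (adiabatic exchanger): Q = ṁ_c·Cp_c·(T_c,out − T_c,in)
ṁ_c = 240180 / [2.53 × (8.31 − -11.0)] = 4916.3 kg/h

ṁ_c = 4920 kg/h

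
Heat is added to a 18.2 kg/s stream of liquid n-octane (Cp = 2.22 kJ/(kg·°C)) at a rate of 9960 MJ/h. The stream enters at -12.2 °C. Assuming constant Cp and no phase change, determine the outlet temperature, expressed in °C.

T_out = 56.3 °C

Q = 9960 MJ/h = 2766.7 kJ/s
ΔT = Q/(ṁ·Cp) = 2766.7/(18.2×2.22) = 68.475 K
T_out = -12.2 + 68.475 = 56.275 °C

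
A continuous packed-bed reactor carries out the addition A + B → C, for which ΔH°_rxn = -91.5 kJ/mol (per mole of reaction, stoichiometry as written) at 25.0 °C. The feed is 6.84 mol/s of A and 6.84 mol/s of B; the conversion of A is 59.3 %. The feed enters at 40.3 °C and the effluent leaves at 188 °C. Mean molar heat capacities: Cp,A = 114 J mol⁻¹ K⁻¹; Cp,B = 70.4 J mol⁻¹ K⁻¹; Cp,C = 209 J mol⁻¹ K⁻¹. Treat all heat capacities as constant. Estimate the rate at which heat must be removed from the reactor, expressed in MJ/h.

Q_out = 607 MJ/h

Extent of reaction ξ = 0.593 × 6.84 = 4.0561 mol/s
Reaction term: ξ·ΔH°_rxn = 4.0561 × -91.5 = -371.13 kJ/s
Sensible, feed 40.3→25 °C: -19.298 kJ/s
Outlet flows (mol/s): A 2.7839, B 2.7839, C 4.0561
Sensible, products 25→188 °C: 221.86 kJ/s
Q = ΔH = -168.58 kJ/s = -168.58 kW
Heat removed = 606.88 MJ/h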